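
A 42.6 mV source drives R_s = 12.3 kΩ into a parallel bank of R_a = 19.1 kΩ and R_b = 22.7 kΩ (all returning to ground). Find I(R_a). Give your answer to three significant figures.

Parallel bank: R_p = 1/(1/19.1 + 1/22.7) = 10.37 kΩ.
Node voltage V_A = V_supply · R_p/(R_s + R_p) = 42.6 × 0.4575 = 19.49 mV.
Branch current I = V_A/R_a = 19.49/19.1 = 1.020 µA.

I ≈ 1.02 µA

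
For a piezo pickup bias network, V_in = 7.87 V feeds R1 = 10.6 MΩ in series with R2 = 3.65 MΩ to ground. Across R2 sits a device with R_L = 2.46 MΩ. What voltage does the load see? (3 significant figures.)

The load sits in parallel with R2, giving an effective lower resistance R2' = R2·R_L/(R2+R_L) = 1.470 MΩ.
Voltage divider with the loaded lower leg: V_out = 7.87 × 1.470/(10.6 + 1.470) = 7.87 × 0.1218 = 0.9582 V.

V_out ≈ 0.958 V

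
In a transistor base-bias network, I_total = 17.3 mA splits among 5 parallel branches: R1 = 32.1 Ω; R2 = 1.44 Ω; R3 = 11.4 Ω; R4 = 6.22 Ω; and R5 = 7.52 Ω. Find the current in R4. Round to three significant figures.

I ≈ 2.51 mA

Total conductance ΣG = 1/32.1 + 1/1.44 + 1/11.4 + 1/6.22 + 1/7.52 = 1.107 (units of 1/Ω).
Current divider: I(R4) = I_total · G_k/ΣG = 17.3 × (0.1608/1.107) = 17.3 × 0.1452 = 2.512 mA.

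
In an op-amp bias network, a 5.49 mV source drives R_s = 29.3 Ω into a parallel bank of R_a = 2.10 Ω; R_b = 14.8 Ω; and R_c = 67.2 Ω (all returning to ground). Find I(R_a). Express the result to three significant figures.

Parallel bank: R_p = 1/(1/2.10 + 1/14.8 + 1/67.2) = 1.790 Ω.
V_A by voltage divider: V_A = 5.49 × 1.790/(29.3 + 1.790) = 0.3161 mV.
Branch current I = V_A/R_a = 0.3161/2.10 = 0.1505 mA.

I ≈ 0.151 mA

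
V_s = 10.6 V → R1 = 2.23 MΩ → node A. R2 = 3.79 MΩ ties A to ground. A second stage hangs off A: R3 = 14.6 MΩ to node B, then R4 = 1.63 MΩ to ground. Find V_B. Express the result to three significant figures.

The second stage (R3 + R4 = 16.23 MΩ) loads node A in parallel with R2.
R2 ‖ (R3+R4) = 3.073 MΩ.
So V_A = 10.6 × 0.5794 = 6.142 V.
Then the unloaded second divider: V_B = V_A × R4/(R3+R4) = 6.142 × 0.1004 = 0.6169 V.

V_B ≈ 0.617 V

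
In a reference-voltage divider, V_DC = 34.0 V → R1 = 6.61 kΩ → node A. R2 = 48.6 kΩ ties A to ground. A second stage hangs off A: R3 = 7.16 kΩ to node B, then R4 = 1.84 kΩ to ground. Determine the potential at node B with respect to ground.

The second stage (R3 + R4 = 9.000 kΩ) loads node A in parallel with R2.
Effective lower resistance at A: R2 ‖ 9.000 = 7.594 kΩ.
First divider: V_A = V_DC · 7.594/(6.61 + 7.594) = 18.18 V.
V_B = V_A × 0.2044 = 3.716 V.

V_B ≈ 3.72 V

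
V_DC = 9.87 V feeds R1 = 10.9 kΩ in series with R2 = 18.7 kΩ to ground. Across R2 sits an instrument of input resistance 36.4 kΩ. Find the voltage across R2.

First combine the lower leg with the load: R2 ‖ R_L = 12.35 kΩ.
Voltage divider with the loaded lower leg: V_out = 9.87 × 12.35/(10.9 + 12.35) = 9.87 × 0.5313 = 5.243 V.

V_out ≈ 5.24 V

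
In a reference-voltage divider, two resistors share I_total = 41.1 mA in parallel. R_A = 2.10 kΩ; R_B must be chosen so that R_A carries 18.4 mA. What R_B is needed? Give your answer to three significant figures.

R_B ≈ 1.70 kΩ

In a two-way split, I_A/I_total = R_B/(R_A + R_B).
18.4/41.1 = R_B/(R_A + R_B) → R_B = R_A · (0.4477)/(1 − 0.4477) = 2.10 × 0.8106 = 1.702 kΩ.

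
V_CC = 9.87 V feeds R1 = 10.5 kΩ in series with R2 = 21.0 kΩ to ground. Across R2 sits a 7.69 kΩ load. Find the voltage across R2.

V_out ≈ 3.44 V

The load sits in parallel with R2, giving an effective lower resistance R2' = R2·R_L/(R2+R_L) = 5.629 kΩ.
Voltage divider with the loaded lower leg: V_out = 9.87 × 5.629/(10.5 + 5.629) = 9.87 × 0.3490 = 3.445 V.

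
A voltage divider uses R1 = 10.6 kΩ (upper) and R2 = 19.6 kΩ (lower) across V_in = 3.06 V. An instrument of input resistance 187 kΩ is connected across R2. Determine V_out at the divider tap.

V_out ≈ 1.92 V

The load sits in parallel with R2, giving an effective lower resistance R2' = R2·R_L/(R2+R_L) = 17.74 kΩ.
Voltage divider with the loaded lower leg: V_out = 3.06 × 17.74/(10.6 + 17.74) = 3.06 × 0.6260 = 1.915 V.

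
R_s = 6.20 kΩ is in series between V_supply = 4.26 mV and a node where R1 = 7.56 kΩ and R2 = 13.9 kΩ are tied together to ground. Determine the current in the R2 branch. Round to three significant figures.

I ≈ 0.135 µA

Equivalent of the parallel group: R_p = 4.897 kΩ.
V_A = 4.26 × 4.897/11.10 = 1.880 mV.
Branch current I = V_A/R2 = 1.880/13.9 = 0.1352 µA.
(Equivalently: I_total = 0.3839 µA, then current-divider fraction G_k/ΣG = 0.3523.)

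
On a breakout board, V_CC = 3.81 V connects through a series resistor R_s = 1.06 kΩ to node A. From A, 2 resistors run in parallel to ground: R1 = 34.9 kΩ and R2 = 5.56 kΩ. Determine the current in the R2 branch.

I ≈ 0.561 mA

Equivalent of the parallel group: R_p = 4.796 kΩ.
Node voltage V_A = V_CC · R_p/(R_s + R_p) = 3.81 × 0.8190 = 3.120 V.
Branch current I = V_A/R2 = 3.120/5.56 = 0.5612 mA.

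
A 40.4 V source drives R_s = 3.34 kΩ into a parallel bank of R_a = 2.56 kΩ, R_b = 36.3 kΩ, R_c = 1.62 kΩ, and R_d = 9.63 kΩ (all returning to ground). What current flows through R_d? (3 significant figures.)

I ≈ 0.873 mA

Combine the parallel branches: R_p = (1/2.56 + 1/36.3 + 1/1.62 + 1/9.63)⁻¹ = 0.8777 kΩ.
Node voltage V_A = V_supply · R_p/(R_s + R_p) = 40.4 × 0.2081 = 8.407 V.
I(R_d) = V_A / R_d = 8.407/9.63 = 0.8730 mA.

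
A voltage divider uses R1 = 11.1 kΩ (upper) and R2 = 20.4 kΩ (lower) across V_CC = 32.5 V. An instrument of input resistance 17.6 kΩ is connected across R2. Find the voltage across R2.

V_out ≈ 14.9 V

The load sits in parallel with R2, giving an effective lower resistance R2' = R2·R_L/(R2+R_L) = 9.448 kΩ.
Voltage divider with the loaded lower leg: V_out = 32.5 × 9.448/(11.1 + 9.448) = 32.5 × 0.4598 = 14.94 V.
(Unloaded it would be 21.0 V; the load pulls it down.)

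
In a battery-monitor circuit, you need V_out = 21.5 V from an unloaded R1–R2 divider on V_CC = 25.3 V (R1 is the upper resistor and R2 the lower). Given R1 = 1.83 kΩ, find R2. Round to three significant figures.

The divider ratio is R2/(R1+R2) = 21.5/25.3 = 0.8498.
Rearranging, R2 = R1·k/(1−k) = 1.83 × 5.658 = 10.35 kΩ.

R2 ≈ 10.4 kΩ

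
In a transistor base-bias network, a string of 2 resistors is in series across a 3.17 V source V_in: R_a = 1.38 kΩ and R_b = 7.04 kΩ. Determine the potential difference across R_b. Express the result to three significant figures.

V ≈ 2.65 V

ΣR = 1.38 + 7.04 = 8.420 kΩ.
Voltage divider: V = V_in · (7.040 / 8.420) = 3.17 × 0.8361 = 2.650 V.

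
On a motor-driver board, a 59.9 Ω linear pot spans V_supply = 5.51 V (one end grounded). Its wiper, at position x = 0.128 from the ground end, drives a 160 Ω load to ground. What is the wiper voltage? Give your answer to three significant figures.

V_out ≈ 0.677 V

Lower segment x·R_p = 7.667 Ω; upper segment (1−x)·R_p = 52.23 Ω.
R_L loads the lower segment: effective lower R = 7.317 Ω.
Then V_out = V_supply · 7.317/(52.23 + 7.317) = 0.6770 V.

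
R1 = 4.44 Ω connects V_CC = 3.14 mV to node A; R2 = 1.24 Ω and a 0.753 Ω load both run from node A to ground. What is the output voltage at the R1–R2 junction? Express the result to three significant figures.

V_out ≈ 0.300 mV

First combine the lower leg with the load: R2 ‖ R_L = 0.4685 Ω.
Now apply the divider: V_out = 3.14 × 0.09545 = 0.2997 mV.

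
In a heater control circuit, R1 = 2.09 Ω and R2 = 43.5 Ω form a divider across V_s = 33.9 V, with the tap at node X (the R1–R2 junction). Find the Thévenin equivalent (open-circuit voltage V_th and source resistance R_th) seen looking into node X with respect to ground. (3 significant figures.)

V_th ≈ 32.3 V, R_th ≈ 1.99 Ω

With X open, the divider is unloaded: V_th = 33.9 × 43.5/45.59 = 32.35 V.
Looking into X with the source shorted: R_th = R1·R2/(R1+R2) = 2.090 × 43.5/45.59 = 1.994 Ω.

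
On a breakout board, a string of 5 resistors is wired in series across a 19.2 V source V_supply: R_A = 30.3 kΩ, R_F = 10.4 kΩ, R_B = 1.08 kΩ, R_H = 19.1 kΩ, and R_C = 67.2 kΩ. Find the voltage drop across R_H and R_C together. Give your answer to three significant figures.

Total series resistance ΣR = 30.3 + 10.4 + 1.08 + 19.1 + 67.2 = 128.1 kΩ.
R_{R_H..R_C} = 19.1 + 67.2 = 86.30 kΩ.
V = V_supply · R/ΣR = 19.2 × 0.6738 = 12.94 V.

V ≈ 12.9 V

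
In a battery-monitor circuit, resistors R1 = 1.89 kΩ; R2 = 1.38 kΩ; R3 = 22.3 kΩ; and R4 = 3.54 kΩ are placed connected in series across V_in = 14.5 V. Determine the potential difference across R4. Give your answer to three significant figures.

V ≈ 1.76 V

Total series resistance ΣR = 1.89 + 1.38 + 22.3 + 3.54 = 29.11 kΩ.
By the voltage-divider rule, V = 14.5 × 3.540/29.11 = 1.763 V.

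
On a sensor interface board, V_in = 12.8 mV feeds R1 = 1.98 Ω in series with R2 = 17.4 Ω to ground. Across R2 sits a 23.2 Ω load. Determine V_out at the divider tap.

V_out ≈ 10.7 mV

The load sits in parallel with R2, giving an effective lower resistance R2' = R2·R_L/(R2+R_L) = 9.943 Ω.
Voltage divider with the loaded lower leg: V_out = 12.8 × 9.943/(1.98 + 9.943) = 12.8 × 0.8339 = 10.67 mV.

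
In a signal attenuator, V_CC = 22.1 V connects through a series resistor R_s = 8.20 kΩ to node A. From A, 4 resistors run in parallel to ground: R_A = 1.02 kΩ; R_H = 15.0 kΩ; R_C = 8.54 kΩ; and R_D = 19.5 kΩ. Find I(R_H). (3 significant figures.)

I ≈ 0.134 mA

Equivalent of the parallel group: R_p = 0.8227 kΩ.
Node voltage V_A = V_CC · R_p/(R_s + R_p) = 22.1 × 0.09119 = 2.015 V.
Branch current I = V_A/R_H = 2.015/15.0 = 0.1343 mA.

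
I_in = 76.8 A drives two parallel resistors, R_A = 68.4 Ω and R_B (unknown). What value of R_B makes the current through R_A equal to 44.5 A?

R_B ≈ 94.2 Ω

In a two-way split, I_A/I_in = R_B/(R_A + R_B).
With f = 0.5794, R_B = R_A · f/(1−f) = 68.4 × 1.378 = 94.24 Ω.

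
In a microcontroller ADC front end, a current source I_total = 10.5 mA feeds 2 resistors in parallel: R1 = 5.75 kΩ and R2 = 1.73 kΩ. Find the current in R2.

I ≈ 8.07 mA

Two-branch current divider: I_k = I_total · R_other/(R_1 + R_2).
I(R2) = 10.5 × 5.75/(5.75 + 1.73) = 10.5 × 0.7687 = 8.072 mA.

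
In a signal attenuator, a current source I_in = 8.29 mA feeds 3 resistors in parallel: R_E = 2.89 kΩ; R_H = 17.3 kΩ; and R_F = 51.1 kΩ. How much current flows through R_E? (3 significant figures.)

ΣG = 1/2.89 + 1/17.3 + 1/51.1 = 0.4234.
Current divider: I(R_E) = I_in · G_k/ΣG = 8.29 × (0.3460/0.4234) = 8.29 × 0.8173 = 6.775 mA.

I ≈ 6.78 mA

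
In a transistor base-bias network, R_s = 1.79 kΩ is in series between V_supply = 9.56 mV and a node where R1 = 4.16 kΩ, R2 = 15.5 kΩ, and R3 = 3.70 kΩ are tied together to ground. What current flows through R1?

I ≈ 1.13 µA

Parallel bank: R_p = 1/(1/4.16 + 1/15.5 + 1/3.70) = 1.739 kΩ.
V_A by voltage divider: V_A = 9.56 × 1.739/(1.79 + 1.739) = 4.710 mV.
Branch current I = V_A/R1 = 4.710/4.16 = 1.132 µA.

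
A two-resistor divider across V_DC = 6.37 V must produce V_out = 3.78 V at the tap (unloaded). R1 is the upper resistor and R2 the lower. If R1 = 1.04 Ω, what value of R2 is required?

Required fraction k = V_out/V_DC = 0.5934.
Rearranging, R2 = R1·k/(1−k) = 1.04 × 1.459 = 1.518 Ω.

R2 ≈ 1.52 Ω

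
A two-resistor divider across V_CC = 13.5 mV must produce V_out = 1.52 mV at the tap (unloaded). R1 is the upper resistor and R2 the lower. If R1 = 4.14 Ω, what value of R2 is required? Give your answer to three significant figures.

R2 ≈ 0.525 Ω

The divider ratio is R2/(R1+R2) = 1.52/13.5 = 0.1126.
Rearranging, R2 = R1·k/(1−k) = 4.14 × 0.1269 = 0.5253 Ω.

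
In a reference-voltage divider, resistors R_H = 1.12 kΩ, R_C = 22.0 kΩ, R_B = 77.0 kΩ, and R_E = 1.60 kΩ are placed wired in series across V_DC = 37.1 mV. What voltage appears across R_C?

Series total: ΣR = 1.12 + 22.0 + 77.0 + 1.60 = 101.7 kΩ.
V = V_DC · R/ΣR = 37.1 × 0.2163 = 8.024 mV.

V ≈ 8.02 mV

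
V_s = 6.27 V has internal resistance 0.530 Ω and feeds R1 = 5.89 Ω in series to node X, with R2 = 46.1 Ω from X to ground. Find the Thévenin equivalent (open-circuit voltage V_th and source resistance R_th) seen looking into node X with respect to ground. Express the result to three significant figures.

V_th ≈ 5.50 V, R_th ≈ 5.64 Ω

R1' = 0.530 + 5.89 = 6.420 Ω (source resistance + R1).
Open-circuit (no load on X): V_th = V_s · R2/(R1' + R2) = 6.27 × 46.1/(6.420 + 46.1) = 5.504 V.
Looking into X with the source shorted: R_th = R1'·R2/(R1'+R2) = 6.420 × 46.1/52.52 = 5.635 Ω.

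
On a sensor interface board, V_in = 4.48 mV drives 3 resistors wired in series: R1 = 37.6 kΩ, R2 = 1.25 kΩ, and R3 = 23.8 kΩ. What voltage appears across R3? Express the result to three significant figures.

ΣR = 37.6 + 1.25 + 23.8 = 62.65 kΩ.
Voltage divider: V = V_in · (23.80 / 62.65) = 4.48 × 0.3799 = 1.702 mV.

V ≈ 1.70 mV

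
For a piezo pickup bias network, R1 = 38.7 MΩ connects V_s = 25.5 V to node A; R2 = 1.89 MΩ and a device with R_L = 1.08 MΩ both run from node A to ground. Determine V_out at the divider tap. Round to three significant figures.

V_out ≈ 0.445 V

R2 ‖ R_L = (1.89 × 1.08)/(1.89 + 1.08) = 0.6873 MΩ.
Now apply the divider: V_out = 25.5 × 0.01745 = 0.4450 V.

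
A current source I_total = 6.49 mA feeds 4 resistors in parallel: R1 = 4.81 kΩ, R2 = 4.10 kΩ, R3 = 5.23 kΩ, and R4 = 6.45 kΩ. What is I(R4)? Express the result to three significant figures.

I ≈ 1.26 mA

Total conductance ΣG = 1/4.81 + 1/4.10 + 1/5.23 + 1/6.45 = 0.7980 (units of 1/kΩ).
Current divider: I(R4) = I_total · G_k/ΣG = 6.49 × (0.1550/0.7980) = 6.49 × 0.1943 = 1.261 mA.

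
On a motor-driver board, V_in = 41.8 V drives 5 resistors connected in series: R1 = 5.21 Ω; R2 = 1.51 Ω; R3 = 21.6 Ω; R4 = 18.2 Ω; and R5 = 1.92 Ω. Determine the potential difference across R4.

V ≈ 15.7 V

Total series resistance ΣR = 5.21 + 1.51 + 21.6 + 18.2 + 1.92 = 48.44 Ω.
Voltage divider: V = V_in · (18.20 / 48.44) = 41.8 × 0.3757 = 15.71 V.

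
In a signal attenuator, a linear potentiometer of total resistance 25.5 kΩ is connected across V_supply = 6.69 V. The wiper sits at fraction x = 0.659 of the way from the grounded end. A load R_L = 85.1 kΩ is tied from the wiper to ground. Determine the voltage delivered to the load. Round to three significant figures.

The pot divides into 8.695 kΩ above the wiper and 16.80 kΩ below.
Lower segment in parallel with the load: 16.80 ‖ 85.1 = 14.03 kΩ.
Loaded-divider output: V_out = 6.69 × 0.6174 = 4.131 V.

V_out ≈ 4.13 V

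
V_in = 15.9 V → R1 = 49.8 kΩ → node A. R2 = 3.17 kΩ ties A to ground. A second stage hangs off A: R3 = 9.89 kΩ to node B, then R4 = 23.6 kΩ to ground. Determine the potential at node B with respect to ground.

Node A sees R2 in parallel with the series input of stage 2, R3 + R4 = 33.49 kΩ.
Effective lower resistance at A: R2 ‖ 33.49 = 2.896 kΩ.
First divider: V_A = V_in · 2.896/(49.8 + 2.896) = 0.8738 V.
V_B = V_A × 0.7047 = 0.6157 V.

V_B ≈ 0.616 V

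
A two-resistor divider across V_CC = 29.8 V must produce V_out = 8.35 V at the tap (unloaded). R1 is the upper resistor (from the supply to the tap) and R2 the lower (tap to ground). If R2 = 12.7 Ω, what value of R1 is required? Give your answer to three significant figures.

Required fraction k = V_out/V_CC = 0.2802.
So R1 = R2 · (V_CC/V_out − 1) = 12.7 × (29.8/8.35 − 1) = 12.7 × 2.569 = 32.62 Ω.

R1 ≈ 32.6 Ω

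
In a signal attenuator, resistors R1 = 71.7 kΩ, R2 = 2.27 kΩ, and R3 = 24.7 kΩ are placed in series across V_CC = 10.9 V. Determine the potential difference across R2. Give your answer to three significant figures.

V ≈ 0.251 V

Series total: ΣR = 71.7 + 2.27 + 24.7 = 98.67 kΩ.
Voltage divider: V = V_CC · (2.270 / 98.67) = 10.9 × 0.02301 = 0.2508 V.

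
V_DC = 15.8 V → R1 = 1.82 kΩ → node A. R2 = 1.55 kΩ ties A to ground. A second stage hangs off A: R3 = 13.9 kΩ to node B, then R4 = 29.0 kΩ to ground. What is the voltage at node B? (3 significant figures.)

V_B ≈ 4.82 V

The second stage (R3 + R4 = 42.90 kΩ) loads node A in parallel with R2.
Effective lower resistance at A: R2 ‖ 42.90 = 1.496 kΩ.
V_A = 15.8 × 1.496/(1.82 + 1.496) = 7.128 V.
V_B = V_A × 0.6760 = 4.818 V.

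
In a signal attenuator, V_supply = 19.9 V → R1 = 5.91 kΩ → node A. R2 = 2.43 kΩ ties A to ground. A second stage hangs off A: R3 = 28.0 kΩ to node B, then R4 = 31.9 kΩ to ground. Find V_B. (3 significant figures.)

V_B ≈ 3.00 V

The second stage (R3 + R4 = 59.90 kΩ) loads node A in parallel with R2.
R2 ‖ (R3+R4) = 2.335 kΩ.
First divider: V_A = V_supply · 2.335/(5.91 + 2.335) = 5.636 V.
Then the unloaded second divider: V_B = V_A × R4/(R3+R4) = 5.636 × 0.5326 = 3.002 V.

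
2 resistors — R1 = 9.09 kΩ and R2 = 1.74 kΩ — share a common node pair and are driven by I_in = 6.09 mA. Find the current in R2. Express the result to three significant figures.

Two-branch current divider: I_k = I_in · R_other/(R_1 + R_2).
So I = 6.09 × 9.09/10.83 = 5.112 mA.

I ≈ 5.11 mA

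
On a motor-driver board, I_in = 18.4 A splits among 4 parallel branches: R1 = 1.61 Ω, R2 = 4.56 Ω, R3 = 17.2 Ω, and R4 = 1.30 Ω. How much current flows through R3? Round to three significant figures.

I ≈ 0.641 A

Total conductance ΣG = 1/1.61 + 1/4.56 + 1/17.2 + 1/1.30 = 1.668 (units of 1/Ω).
R3 takes the fraction G_k/ΣG = 0.05814/1.668 = 0.03486, so I = 18.4 × 0.03486 = 0.6414 A.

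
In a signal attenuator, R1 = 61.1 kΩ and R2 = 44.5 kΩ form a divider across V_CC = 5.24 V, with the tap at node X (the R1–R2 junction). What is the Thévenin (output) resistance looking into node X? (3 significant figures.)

R_th ≈ 25.7 kΩ

Looking into X with the source shorted: R_th = R1·R2/(R1+R2) = 61.10 × 44.5/105.6 = 25.75 kΩ.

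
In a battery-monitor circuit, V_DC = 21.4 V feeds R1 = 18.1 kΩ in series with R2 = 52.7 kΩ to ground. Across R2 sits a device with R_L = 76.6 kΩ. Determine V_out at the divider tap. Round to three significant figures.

V_out ≈ 13.5 V

The load sits in parallel with R2, giving an effective lower resistance R2' = R2·R_L/(R2+R_L) = 31.22 kΩ.
Voltage divider with the loaded lower leg: V_out = 21.4 × 31.22/(18.1 + 31.22) = 21.4 × 0.6330 = 13.55 V.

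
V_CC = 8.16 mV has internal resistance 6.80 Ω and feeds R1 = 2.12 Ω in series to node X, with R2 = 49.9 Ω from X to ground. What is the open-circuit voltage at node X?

R1' = 6.80 + 2.12 = 8.920 Ω (source resistance + R1).
With X open, the divider is unloaded: V_th = 8.16 × 49.9/58.82 = 6.923 mV.

V_th ≈ 6.92 mV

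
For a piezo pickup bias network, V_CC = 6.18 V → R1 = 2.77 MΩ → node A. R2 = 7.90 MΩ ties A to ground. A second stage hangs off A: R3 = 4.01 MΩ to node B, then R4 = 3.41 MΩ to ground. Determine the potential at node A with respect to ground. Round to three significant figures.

Node A sees R2 in parallel with the series input of stage 2, R3 + R4 = 7.420 MΩ.
Effective lower resistance at A: R2 ‖ 7.420 = 3.826 MΩ.
First divider: V_A = V_CC · 3.826/(2.77 + 3.826) = 3.585 V.

V_A ≈ 3.58 V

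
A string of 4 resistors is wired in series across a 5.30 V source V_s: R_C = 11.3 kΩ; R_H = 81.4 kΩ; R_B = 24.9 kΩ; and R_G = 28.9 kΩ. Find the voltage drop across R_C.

Series total: ΣR = 11.3 + 81.4 + 24.9 + 28.9 = 146.5 kΩ.
By the voltage-divider rule, V = 5.30 × 11.30/146.5 = 0.4088 V.

V ≈ 0.409 V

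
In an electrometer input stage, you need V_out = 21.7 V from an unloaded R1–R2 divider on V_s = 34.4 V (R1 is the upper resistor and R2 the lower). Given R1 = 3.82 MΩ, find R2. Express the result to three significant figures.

V_out/V_s = R2/(R1+R2) = 0.6308.
So R2 = R1 · V_out/(V_s − V_out) = 3.82 × 21.7/(34.4 − 21.7) = 3.82 × 1.709 = 6.527 MΩ.

R2 ≈ 6.53 MΩ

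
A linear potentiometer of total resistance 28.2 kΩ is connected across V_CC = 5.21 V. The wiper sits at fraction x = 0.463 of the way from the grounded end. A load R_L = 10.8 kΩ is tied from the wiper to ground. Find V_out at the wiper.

V_out ≈ 1.46 V

Split the track: R_lower = x·R_p = 13.06 kΩ, R_upper = (1−x)·R_p = 15.14 kΩ.
(x·R_p) ‖ R_L = 5.911 kΩ.
Then V_out = V_CC · 5.911/(15.14 + 5.911) = 1.463 V.
(Unloaded: V_out = x·V_CC = 2.41 V.)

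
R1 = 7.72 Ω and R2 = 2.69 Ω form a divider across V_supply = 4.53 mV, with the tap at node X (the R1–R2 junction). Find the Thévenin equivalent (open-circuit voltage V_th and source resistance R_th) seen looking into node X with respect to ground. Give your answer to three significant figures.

V_th ≈ 1.17 mV, R_th ≈ 1.99 Ω

V_th is the unloaded tap voltage: V_supply · R2/(R1+R2) = 4.53 × 0.2584 = 1.171 mV.
Looking into X with the source shorted: R_th = R1·R2/(R1+R2) = 7.720 × 2.69/10.41 = 1.995 Ω.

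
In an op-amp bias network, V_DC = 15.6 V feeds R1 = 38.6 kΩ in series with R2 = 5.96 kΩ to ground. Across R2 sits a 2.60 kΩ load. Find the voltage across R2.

R2 ‖ R_L = (5.96 × 2.60)/(5.96 + 2.60) = 1.810 kΩ.
Now apply the divider: V_out = 15.6 × 0.04480 = 0.6988 V.
(Unloaded it would be 2.09 V; the load pulls it down.)

V_out ≈ 0.699 V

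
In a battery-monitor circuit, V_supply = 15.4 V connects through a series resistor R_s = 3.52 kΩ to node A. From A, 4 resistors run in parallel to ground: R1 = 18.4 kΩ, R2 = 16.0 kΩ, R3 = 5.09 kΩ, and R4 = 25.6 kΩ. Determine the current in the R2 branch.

I ≈ 0.430 mA

Combine the parallel branches: R_p = (1/18.4 + 1/16.0 + 1/5.09 + 1/25.6)⁻¹ = 2.838 kΩ.
V_A = 15.4 × 2.838/6.358 = 6.874 V.
I(R2) = V_A / R2 = 6.874/16.0 = 0.4296 mA.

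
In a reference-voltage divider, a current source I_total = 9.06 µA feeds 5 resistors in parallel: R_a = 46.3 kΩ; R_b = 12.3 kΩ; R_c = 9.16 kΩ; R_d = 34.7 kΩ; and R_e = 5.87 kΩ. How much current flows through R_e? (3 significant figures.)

Conductances: ΣG = 1/46.3 + 1/12.3 + 1/9.16 + 1/34.7 + 1/5.87 = 0.4112 (1/kΩ).
R_e takes the fraction G_k/ΣG = 0.1704/0.4112 = 0.4142, so I = 9.06 × 0.4142 = 3.753 µA.

I ≈ 3.75 µA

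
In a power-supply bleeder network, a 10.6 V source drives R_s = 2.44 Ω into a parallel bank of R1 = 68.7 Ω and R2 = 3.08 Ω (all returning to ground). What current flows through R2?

I ≈ 1.88 A

Combine the parallel branches: R_p = (1/68.7 + 1/3.08)⁻¹ = 2.948 Ω.
V_A by voltage divider: V_A = 10.6 × 2.948/(2.44 + 2.948) = 5.800 V.
Branch current I = V_A/R2 = 5.800/3.08 = 1.883 A.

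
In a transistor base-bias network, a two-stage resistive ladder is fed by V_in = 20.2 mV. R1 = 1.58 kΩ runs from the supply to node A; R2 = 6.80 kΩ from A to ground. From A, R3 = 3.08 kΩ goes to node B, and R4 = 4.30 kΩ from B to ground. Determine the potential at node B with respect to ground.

Node A sees R2 in parallel with the series input of stage 2, R3 + R4 = 7.380 kΩ.
R2 ‖ (R3+R4) = 3.539 kΩ.
So V_A = 20.2 × 0.6914 = 13.97 mV.
V_B = V_A × 0.5827 = 8.137 mV.

V_B ≈ 8.14 mV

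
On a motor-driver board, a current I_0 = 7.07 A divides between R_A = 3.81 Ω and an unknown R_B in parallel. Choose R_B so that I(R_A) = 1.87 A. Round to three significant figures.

R_B ≈ 1.37 Ω

The fraction through R_A equals R_B/(R_A+R_B).
With f = 0.2645, R_B = R_A · f/(1−f) = 3.81 × 0.3596 = 1.370 Ω.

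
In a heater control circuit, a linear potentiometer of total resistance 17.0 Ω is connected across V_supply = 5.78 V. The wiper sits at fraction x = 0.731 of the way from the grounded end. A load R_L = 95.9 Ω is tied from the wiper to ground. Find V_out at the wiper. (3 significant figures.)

Split the track: R_lower = x·R_p = 12.43 Ω, R_upper = (1−x)·R_p = 4.573 Ω.
Lower segment in parallel with the load: 12.43 ‖ 95.9 = 11.00 Ω.
V_out = 5.78 × 11.00/(4.573 + 11.00) = 4.083 V.

V_out ≈ 4.08 V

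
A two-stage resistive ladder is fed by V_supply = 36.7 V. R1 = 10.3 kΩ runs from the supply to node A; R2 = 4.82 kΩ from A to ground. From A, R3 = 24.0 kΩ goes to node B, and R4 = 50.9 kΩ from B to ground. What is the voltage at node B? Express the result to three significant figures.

The second stage (R3 + R4 = 74.90 kΩ) loads node A in parallel with R2.
Effective lower resistance at A: R2 ‖ 74.90 = 4.529 kΩ.
First divider: V_A = V_supply · 4.529/(10.3 + 4.529) = 11.21 V.
V_B = V_A × 0.6796 = 7.617 V.

V_B ≈ 7.62 V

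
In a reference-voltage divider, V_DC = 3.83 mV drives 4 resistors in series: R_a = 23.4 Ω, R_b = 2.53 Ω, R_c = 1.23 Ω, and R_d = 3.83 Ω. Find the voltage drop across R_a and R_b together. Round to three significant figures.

V ≈ 3.20 mV

Total series resistance ΣR = 23.4 + 2.53 + 1.23 + 3.83 = 30.99 Ω.
R_{R_a..R_b} = 23.4 + 2.53 = 25.93 Ω.
V = V_DC · R/ΣR = 3.83 × 0.8367 = 3.205 mV.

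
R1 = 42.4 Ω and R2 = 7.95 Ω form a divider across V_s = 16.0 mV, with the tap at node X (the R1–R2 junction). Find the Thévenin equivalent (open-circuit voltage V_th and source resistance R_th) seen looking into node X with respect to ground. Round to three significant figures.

V_th ≈ 2.53 mV, R_th ≈ 6.69 Ω

With X open, the divider is unloaded: V_th = 16.0 × 7.95/50.35 = 2.526 mV.
With V_s suppressed (replaced by a short), R_th = R1 ‖ R2 = (42.40 × 7.95)/(42.40 + 7.95) = 6.695 Ω.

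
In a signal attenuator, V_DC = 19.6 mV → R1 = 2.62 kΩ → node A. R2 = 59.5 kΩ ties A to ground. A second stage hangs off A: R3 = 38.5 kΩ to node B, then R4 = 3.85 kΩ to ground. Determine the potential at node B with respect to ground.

Node A sees R2 in parallel with the series input of stage 2, R3 + R4 = 42.35 kΩ.
R2 ‖ (R3+R4) = 24.74 kΩ.
First divider: V_A = V_DC · 24.74/(2.62 + 24.74) = 17.72 mV.
Then the unloaded second divider: V_B = V_A × R4/(R3+R4) = 17.72 × 0.09091 = 1.611 mV.

V_B ≈ 1.61 mV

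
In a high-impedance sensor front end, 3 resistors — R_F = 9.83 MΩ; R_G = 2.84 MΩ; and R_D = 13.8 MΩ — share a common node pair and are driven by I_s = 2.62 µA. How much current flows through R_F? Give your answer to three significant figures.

Conductances: ΣG = 1/9.83 + 1/2.84 + 1/13.8 = 0.5263 (1/MΩ).
Current divider: I(R_F) = I_s · G_k/ΣG = 2.62 × (0.1017/0.5263) = 2.62 × 0.1933 = 0.5064 µA.

I ≈ 0.506 µA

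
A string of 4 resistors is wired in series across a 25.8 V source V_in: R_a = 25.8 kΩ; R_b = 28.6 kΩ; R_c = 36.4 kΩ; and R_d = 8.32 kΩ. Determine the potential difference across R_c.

V ≈ 9.47 V

Series total: ΣR = 25.8 + 28.6 + 36.4 + 8.32 = 99.12 kΩ.
Voltage divider: V = V_in · (36.40 / 99.12) = 25.8 × 0.3672 = 9.475 V.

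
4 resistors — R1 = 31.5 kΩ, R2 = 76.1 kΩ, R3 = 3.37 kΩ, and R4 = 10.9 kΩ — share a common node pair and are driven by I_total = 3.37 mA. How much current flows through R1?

I ≈ 0.247 mA

Total conductance ΣG = 1/31.5 + 1/76.1 + 1/3.37 + 1/10.9 = 0.4334 (units of 1/kΩ).
R1 takes the fraction G_k/ΣG = 0.03175/0.4334 = 0.07325, so I = 3.37 × 0.07325 = 0.2469 mA.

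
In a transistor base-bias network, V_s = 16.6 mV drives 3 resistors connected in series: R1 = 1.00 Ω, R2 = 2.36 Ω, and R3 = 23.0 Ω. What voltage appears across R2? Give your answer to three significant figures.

V ≈ 1.49 mV

Total series resistance ΣR = 1.00 + 2.36 + 23.0 = 26.36 Ω.
V = V_s · R/ΣR = 16.6 × 0.08953 = 1.486 mV.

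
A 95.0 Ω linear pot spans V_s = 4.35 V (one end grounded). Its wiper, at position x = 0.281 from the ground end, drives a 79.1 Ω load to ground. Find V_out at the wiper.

V_out ≈ 0.984 V

The pot divides into 68.30 Ω above the wiper and 26.70 Ω below.
(x·R_p) ‖ R_L = 19.96 Ω.
Loaded-divider output: V_out = 4.35 × 0.2261 = 0.9837 V.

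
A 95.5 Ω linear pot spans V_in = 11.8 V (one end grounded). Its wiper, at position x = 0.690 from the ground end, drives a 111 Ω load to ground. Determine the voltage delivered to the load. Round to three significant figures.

Split the track: R_lower = x·R_p = 65.89 Ω, R_upper = (1−x)·R_p = 29.61 Ω.
R_L loads the lower segment: effective lower R = 41.35 Ω.
Then V_out = V_in · 41.35/(29.61 + 41.35) = 6.877 V.

V_out ≈ 6.88 V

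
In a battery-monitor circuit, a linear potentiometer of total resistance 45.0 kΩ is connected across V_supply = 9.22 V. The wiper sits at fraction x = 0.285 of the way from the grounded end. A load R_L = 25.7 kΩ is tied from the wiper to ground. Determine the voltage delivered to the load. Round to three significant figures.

V_out ≈ 1.94 V

Split the track: R_lower = x·R_p = 12.82 kΩ, R_upper = (1−x)·R_p = 32.18 kΩ.
R_L loads the lower segment: effective lower R = 8.556 kΩ.
Loaded-divider output: V_out = 9.22 × 0.2101 = 1.937 V.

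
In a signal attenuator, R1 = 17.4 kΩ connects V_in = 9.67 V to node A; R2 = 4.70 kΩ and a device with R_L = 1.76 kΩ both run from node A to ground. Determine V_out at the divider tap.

First combine the lower leg with the load: R2 ‖ R_L = 1.280 kΩ.
Then V_out = V_in · R2'/(R1 + R2') = 9.67 × 1.280/18.68 = 0.6629 V.

V_out ≈ 0.663 V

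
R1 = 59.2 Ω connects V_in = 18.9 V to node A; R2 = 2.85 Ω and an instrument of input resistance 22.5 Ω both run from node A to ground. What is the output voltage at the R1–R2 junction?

V_out ≈ 0.774 V

First combine the lower leg with the load: R2 ‖ R_L = 2.530 Ω.
Voltage divider with the loaded lower leg: V_out = 18.9 × 2.530/(59.2 + 2.530) = 18.9 × 0.04098 = 0.7745 V.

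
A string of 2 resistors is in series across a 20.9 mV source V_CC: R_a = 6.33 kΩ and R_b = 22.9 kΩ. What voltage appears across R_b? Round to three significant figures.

ΣR = 6.33 + 22.9 = 29.23 kΩ.
V = V_CC · R/ΣR = 20.9 × 0.7834 = 16.37 mV.

V ≈ 16.4 mV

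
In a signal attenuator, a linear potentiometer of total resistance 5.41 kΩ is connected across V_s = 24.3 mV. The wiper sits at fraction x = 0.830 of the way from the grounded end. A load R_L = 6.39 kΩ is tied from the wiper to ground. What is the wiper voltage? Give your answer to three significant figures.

The pot divides into 0.9197 kΩ above the wiper and 4.490 kΩ below.
R_L loads the lower segment: effective lower R = 2.637 kΩ.
Then V_out = V_s · 2.637/(0.9197 + 2.637) = 18.02 mV.

V_out ≈ 18.0 mV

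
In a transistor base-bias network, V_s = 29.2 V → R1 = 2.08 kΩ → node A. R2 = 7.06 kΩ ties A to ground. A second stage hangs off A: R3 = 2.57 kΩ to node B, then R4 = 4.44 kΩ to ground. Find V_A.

V_A ≈ 18.3 V

The second stage (R3 + R4 = 7.010 kΩ) loads node A in parallel with R2.
R2 ‖ (R3+R4) = 3.517 kΩ.
First divider: V_A = V_s · 3.517/(2.08 + 3.517) = 18.35 V.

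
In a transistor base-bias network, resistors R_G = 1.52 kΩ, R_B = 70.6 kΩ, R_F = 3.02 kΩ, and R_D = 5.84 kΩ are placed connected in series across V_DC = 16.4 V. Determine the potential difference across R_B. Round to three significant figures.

V ≈ 14.3 V

Total series resistance ΣR = 1.52 + 70.6 + 3.02 + 5.84 = 80.98 kΩ.
By the voltage-divider rule, V = 16.4 × 70.60/80.98 = 14.30 V.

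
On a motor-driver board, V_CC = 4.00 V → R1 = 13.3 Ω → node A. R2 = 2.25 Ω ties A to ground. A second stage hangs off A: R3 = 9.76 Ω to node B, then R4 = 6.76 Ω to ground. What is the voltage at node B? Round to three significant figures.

V_B ≈ 0.212 V

The second stage (R3 + R4 = 16.52 Ω) loads node A in parallel with R2.
R2 ‖ (R3+R4) = 1.980 Ω.
First divider: V_A = V_CC · 1.980/(13.3 + 1.980) = 0.5184 V.
V_B = V_A × 0.4092 = 0.2121 V.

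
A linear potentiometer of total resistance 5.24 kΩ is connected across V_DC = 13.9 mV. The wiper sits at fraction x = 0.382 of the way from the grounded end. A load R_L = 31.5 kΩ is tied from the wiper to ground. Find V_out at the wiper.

V_out ≈ 5.11 mV

Lower segment x·R_p = 2.002 kΩ; upper segment (1−x)·R_p = 3.238 kΩ.
R_L loads the lower segment: effective lower R = 1.882 kΩ.
V_out = 13.9 × 1.882/(3.238 + 1.882) = 5.109 mV.
(Unloaded: V_out = x·V_DC = 5.31 mV.)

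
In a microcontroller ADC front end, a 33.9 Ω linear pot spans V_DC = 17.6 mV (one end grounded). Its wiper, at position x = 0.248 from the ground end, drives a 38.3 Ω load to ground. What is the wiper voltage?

V_out ≈ 3.75 mV

The pot divides into 25.49 Ω above the wiper and 8.407 Ω below.
R_L loads the lower segment: effective lower R = 6.894 Ω.
Loaded-divider output: V_out = 17.6 × 0.2129 = 3.746 mV.
(Unloaded: V_out = x·V_DC = 4.36 mV.)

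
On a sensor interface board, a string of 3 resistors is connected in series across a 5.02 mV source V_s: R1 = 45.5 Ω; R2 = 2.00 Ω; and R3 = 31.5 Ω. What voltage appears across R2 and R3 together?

Total series resistance ΣR = 45.5 + 2.00 + 31.5 = 79.00 Ω.
R_{R2..R3} = 2.00 + 31.5 = 33.50 Ω.
Voltage divider: V = V_s · (33.50 / 79.00) = 5.02 × 0.4241 = 2.129 mV.

V ≈ 2.13 mV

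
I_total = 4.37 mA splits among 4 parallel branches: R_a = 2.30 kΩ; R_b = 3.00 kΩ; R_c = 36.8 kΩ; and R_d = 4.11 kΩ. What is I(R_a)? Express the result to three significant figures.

Total conductance ΣG = 1/2.30 + 1/3.00 + 1/36.8 + 1/4.11 = 1.039 (units of 1/kΩ).
By the current-divider rule, I = I_total · G_k/ΣG = 4.37 × 0.4186 = 1.829 mA.

I ≈ 1.83 mA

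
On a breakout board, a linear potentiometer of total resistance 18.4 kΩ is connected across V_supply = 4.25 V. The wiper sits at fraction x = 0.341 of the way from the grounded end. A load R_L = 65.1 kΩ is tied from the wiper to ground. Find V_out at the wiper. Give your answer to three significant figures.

V_out ≈ 1.36 V

Lower segment x·R_p = 6.274 kΩ; upper segment (1−x)·R_p = 12.13 kΩ.
R_L loads the lower segment: effective lower R = 5.723 kΩ.
V_out = 4.25 × 5.723/(12.13 + 5.723) = 1.363 V.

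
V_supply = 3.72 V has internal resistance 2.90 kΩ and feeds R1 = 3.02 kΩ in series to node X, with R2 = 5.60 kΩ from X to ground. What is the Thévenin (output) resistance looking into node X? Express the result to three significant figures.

R1' = 2.90 + 3.02 = 5.920 kΩ (source resistance + R1).
Zeroing V_supply shorts the top of R1' to ground, so R_th = R1' ‖ R2 = 2.878 kΩ.

R_th ≈ 2.88 kΩ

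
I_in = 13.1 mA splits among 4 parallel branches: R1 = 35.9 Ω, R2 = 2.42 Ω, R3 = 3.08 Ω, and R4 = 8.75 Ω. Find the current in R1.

Total conductance ΣG = 1/35.9 + 1/2.42 + 1/3.08 + 1/8.75 = 0.8800 (units of 1/Ω).
Current divider: I(R1) = I_in · G_k/ΣG = 13.1 × (0.02786/0.8800) = 13.1 × 0.03165 = 0.4146 mA.

I ≈ 0.415 mA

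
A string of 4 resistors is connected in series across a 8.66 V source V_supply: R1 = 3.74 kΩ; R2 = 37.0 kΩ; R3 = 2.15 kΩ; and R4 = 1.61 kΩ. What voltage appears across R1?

Total series resistance ΣR = 3.74 + 37.0 + 2.15 + 1.61 = 44.50 kΩ.
By the voltage-divider rule, V = 8.66 × 3.740/44.50 = 0.7278 V.

V ≈ 0.728 V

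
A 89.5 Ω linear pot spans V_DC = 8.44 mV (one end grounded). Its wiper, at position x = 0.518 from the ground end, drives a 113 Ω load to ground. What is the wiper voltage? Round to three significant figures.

Split the track: R_lower = x·R_p = 46.36 Ω, R_upper = (1−x)·R_p = 43.14 Ω.
R_L loads the lower segment: effective lower R = 32.87 Ω.
Loaded-divider output: V_out = 8.44 × 0.4325 = 3.650 mV.

V_out ≈ 3.65 mV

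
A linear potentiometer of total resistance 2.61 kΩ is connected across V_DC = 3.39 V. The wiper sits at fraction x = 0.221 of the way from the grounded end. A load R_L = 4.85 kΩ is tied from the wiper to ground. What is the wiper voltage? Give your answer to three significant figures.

Lower segment x·R_p = 0.5768 kΩ; upper segment (1−x)·R_p = 2.033 kΩ.
R_L loads the lower segment: effective lower R = 0.5155 kΩ.
Loaded-divider output: V_out = 3.39 × 0.2023 = 0.6857 V.
(Unloaded: V_out = x·V_DC = 0.749 V.)

V_out ≈ 0.686 V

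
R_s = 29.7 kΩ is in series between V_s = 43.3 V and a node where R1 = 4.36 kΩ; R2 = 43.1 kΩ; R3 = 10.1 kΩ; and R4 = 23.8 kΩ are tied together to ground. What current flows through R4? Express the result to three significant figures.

Combine the parallel branches: R_p = (1/4.36 + 1/43.1 + 1/10.1 + 1/23.8)⁻¹ = 2.541 kΩ.
Node voltage V_A = V_s · R_p/(R_s + R_p) = 43.3 × 0.07881 = 3.412 V.
Branch current I = V_A/R4 = 3.412/23.8 = 0.1434 mA.

I ≈ 0.143 mA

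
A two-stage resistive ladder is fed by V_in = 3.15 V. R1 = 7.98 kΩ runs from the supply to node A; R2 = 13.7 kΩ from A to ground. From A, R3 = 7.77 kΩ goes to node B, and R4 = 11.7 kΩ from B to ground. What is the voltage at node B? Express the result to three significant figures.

V_B ≈ 0.950 V

Node A sees R2 in parallel with the series input of stage 2, R3 + R4 = 19.47 kΩ.
R2 ‖ (R3+R4) = 8.042 kΩ.
V_A = 3.15 × 8.042/(7.98 + 8.042) = 1.581 V.
V_B = V_A × 0.6009 = 0.9501 V.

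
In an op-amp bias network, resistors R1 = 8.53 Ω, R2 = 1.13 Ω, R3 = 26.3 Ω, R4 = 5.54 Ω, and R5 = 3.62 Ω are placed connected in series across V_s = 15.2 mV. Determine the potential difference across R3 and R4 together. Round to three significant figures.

Series total: ΣR = 8.53 + 1.13 + 26.3 + 5.54 + 3.62 = 45.12 Ω.
R_{R3..R4} = 26.3 + 5.54 = 31.84 Ω.
Voltage divider: V = V_s · (31.84 / 45.12) = 15.2 × 0.7057 = 10.73 mV.

V ≈ 10.7 mV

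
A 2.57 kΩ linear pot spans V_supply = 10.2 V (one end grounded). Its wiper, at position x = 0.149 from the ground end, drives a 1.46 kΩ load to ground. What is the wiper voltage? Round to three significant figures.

The pot divides into 2.187 kΩ above the wiper and 0.3829 kΩ below.
(x·R_p) ‖ R_L = 0.3034 kΩ.
V_out = 10.2 × 0.3034/(2.187 + 0.3034) = 1.242 V.
(Unloaded: V_out = x·V_supply = 1.52 V.)

V_out ≈ 1.24 V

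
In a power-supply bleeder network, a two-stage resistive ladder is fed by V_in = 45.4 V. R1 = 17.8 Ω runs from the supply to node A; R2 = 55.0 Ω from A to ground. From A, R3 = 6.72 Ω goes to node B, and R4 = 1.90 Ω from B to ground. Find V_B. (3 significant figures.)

V_B ≈ 2.95 V

Looking into the second stage from A: R3 + R4 = 8.620 Ω appears in parallel with R2.
Effective lower resistance at A: R2 ‖ 8.620 = 7.452 Ω.
First divider: V_A = V_in · 7.452/(17.8 + 7.452) = 13.40 V.
V_B = V_A × 0.2204 = 2.953 V.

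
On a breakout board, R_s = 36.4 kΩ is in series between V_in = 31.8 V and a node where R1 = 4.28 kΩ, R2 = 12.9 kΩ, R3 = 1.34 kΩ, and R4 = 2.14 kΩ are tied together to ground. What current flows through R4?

Combine the parallel branches: R_p = (1/4.28 + 1/12.9 + 1/1.34 + 1/2.14)⁻¹ = 0.6559 kΩ.
V_A by voltage divider: V_A = 31.8 × 0.6559/(36.4 + 0.6559) = 0.5628 V.
Branch current I = V_A/R4 = 0.5628/2.14 = 0.2630 mA.

I ≈ 0.263 mA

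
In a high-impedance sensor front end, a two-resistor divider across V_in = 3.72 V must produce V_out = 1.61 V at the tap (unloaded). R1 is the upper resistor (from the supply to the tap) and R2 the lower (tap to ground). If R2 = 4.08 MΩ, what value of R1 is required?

V_out/V_in = R2/(R1+R2) = 0.4328.
R1 = R2·(1/k − 1) = 4.08 × 1.311 = 5.347 MΩ.

R1 ≈ 5.35 MΩ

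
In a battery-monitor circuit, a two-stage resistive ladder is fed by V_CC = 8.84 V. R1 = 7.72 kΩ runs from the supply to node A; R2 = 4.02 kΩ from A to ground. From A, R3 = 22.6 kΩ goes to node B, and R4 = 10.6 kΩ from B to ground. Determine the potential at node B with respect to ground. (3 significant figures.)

Looking into the second stage from A: R3 + R4 = 33.20 kΩ appears in parallel with R2.
R2 ‖ (R3+R4) = 3.586 kΩ.
First divider: V_A = V_CC · 3.586/(7.72 + 3.586) = 2.804 V.
Then the unloaded second divider: V_B = V_A × R4/(R3+R4) = 2.804 × 0.3193 = 0.8952 V.

V_B ≈ 0.895 V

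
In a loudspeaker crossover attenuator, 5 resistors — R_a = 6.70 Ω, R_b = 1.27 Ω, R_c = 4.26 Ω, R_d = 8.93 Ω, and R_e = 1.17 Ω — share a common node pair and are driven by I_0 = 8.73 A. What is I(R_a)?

Total conductance ΣG = 1/6.70 + 1/1.27 + 1/4.26 + 1/8.93 + 1/1.17 = 2.138 (units of 1/Ω).
Current divider: I(R_a) = I_0 · G_k/ΣG = 8.73 × (0.1493/2.138) = 8.73 × 0.06981 = 0.6094 A.

I ≈ 0.609 A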